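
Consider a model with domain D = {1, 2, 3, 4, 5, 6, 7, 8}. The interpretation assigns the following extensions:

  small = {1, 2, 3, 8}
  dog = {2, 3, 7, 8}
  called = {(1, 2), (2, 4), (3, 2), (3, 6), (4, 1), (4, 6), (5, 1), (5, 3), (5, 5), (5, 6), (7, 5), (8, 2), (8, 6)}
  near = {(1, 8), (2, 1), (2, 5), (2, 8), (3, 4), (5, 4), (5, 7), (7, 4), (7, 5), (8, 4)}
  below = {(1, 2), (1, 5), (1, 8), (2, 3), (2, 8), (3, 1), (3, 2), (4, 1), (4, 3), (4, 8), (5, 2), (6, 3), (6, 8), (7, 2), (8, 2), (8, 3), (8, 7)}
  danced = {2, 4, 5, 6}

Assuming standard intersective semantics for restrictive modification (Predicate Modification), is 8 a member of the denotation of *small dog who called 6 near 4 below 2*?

⟦who called 6⟧ = {x : ⟨x, 6⟩ ∈ ⟦called⟧} = {3, 4, 5, 8}
⟦near 4⟧ = {x : ⟨x, 4⟩ ∈ ⟦near⟧} = {3, 5, 7, 8}
⟦below 2⟧ = {x : ⟨x, 2⟩ ∈ ⟦below⟧} = {1, 3, 5, 7, 8}
⟦dog⟧ = {2, 3, 7, 8}
… ∩ ⟦who called 6⟧ = {2, 3, 7, 8} ∩ {3, 4, 5, 8} = {3, 8}
… ∩ ⟦near 4⟧ = {3, 8} ∩ {3, 5, 7, 8} = {3, 8}
… ∩ ⟦below 2⟧ = {3, 8} ∩ {1, 3, 5, 7, 8} = {3, 8}
… ∩ ⟦small⟧ = {3, 8} ∩ {1, 2, 3, 8} = {3, 8}
⟦small dog who called 6 near 4 below 2⟧ = {3, 8}; 8 ∈ this set.

yes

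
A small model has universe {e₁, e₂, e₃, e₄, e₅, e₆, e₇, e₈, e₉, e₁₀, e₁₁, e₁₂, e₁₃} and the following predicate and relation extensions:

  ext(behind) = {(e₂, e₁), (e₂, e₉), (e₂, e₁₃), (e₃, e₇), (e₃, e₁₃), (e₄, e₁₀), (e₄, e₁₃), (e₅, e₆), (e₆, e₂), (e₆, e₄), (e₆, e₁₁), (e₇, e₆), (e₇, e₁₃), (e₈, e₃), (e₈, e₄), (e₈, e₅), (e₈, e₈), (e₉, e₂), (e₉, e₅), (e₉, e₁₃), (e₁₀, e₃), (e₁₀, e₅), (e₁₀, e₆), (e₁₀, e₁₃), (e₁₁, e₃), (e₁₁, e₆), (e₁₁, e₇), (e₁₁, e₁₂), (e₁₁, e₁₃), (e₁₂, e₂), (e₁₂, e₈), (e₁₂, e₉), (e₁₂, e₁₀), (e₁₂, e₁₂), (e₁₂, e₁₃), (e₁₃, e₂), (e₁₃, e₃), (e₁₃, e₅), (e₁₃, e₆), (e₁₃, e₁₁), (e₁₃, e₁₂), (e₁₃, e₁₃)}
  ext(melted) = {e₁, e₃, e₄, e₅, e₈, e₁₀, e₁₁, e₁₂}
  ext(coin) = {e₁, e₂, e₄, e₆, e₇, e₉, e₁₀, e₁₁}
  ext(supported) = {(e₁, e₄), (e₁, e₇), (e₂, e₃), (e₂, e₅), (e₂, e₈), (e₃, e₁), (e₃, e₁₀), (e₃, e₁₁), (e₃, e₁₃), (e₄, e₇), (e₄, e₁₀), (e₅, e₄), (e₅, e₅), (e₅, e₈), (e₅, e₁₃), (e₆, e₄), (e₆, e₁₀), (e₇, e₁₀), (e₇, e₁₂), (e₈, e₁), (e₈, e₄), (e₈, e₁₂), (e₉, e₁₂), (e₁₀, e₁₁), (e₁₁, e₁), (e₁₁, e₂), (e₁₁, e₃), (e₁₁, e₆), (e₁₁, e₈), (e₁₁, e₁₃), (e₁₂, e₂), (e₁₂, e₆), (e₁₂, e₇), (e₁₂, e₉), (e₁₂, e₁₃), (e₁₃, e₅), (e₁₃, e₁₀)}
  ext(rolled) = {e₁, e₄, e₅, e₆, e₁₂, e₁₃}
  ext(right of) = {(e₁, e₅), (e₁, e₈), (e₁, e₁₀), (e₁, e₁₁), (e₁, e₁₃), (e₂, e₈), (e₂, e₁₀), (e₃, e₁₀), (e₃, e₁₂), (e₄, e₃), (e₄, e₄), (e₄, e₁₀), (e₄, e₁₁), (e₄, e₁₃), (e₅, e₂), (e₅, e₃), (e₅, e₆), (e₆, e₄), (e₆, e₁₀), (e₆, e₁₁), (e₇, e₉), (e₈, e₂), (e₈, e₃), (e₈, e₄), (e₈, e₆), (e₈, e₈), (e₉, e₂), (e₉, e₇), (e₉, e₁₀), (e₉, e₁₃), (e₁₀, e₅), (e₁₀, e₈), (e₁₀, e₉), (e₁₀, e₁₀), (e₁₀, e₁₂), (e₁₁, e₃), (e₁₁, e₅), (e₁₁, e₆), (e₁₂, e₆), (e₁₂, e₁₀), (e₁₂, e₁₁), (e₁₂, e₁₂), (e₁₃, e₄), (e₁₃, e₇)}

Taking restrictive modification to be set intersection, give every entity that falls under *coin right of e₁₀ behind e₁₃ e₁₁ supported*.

⟦right of e₁₀⟧ = {x : ⟨x, e₁₀⟩ ∈ ⟦right of⟧} = {e₁, e₂, e₃, e₄, e₆, e₉, e₁₀, e₁₂}
⟦behind e₁₃⟧ = {x : ⟨x, e₁₃⟩ ∈ ⟦behind⟧} = {e₂, e₃, e₄, e₇, e₉, e₁₀, e₁₁, e₁₂, e₁₃}
⟦e₁₁ supported⟧ = {x : ⟨e₁₁, x⟩ ∈ ⟦supported⟧} = {e₁, e₂, e₃, e₆, e₈, e₁₃}
⟦coin⟧ = {e₁, e₂, e₄, e₆, e₇, e₉, e₁₀, e₁₁}
… ∩ ⟦right of e₁₀⟧ = {e₁, e₂, e₄, e₆, e₇, e₉, e₁₀, e₁₁} ∩ {e₁, e₂, e₃, e₄, e₆, e₉, e₁₀, e₁₂} = {e₁, e₂, e₄, e₆, e₉, e₁₀}
… ∩ ⟦behind e₁₃⟧ = {e₁, e₂, e₄, e₆, e₉, e₁₀} ∩ {e₂, e₃, e₄, e₇, e₉, e₁₀, e₁₁, e₁₂, e₁₃} = {e₂, e₄, e₉, e₁₀}
… ∩ ⟦e₁₁ supported⟧ = {e₂, e₄, e₉, e₁₀} ∩ {e₁, e₂, e₃, e₆, e₈, e₁₃} = {e₂}
So ⟦coin right of e₁₀ behind e₁₃ e₁₁ supported⟧ = {e₂}.

{e₂}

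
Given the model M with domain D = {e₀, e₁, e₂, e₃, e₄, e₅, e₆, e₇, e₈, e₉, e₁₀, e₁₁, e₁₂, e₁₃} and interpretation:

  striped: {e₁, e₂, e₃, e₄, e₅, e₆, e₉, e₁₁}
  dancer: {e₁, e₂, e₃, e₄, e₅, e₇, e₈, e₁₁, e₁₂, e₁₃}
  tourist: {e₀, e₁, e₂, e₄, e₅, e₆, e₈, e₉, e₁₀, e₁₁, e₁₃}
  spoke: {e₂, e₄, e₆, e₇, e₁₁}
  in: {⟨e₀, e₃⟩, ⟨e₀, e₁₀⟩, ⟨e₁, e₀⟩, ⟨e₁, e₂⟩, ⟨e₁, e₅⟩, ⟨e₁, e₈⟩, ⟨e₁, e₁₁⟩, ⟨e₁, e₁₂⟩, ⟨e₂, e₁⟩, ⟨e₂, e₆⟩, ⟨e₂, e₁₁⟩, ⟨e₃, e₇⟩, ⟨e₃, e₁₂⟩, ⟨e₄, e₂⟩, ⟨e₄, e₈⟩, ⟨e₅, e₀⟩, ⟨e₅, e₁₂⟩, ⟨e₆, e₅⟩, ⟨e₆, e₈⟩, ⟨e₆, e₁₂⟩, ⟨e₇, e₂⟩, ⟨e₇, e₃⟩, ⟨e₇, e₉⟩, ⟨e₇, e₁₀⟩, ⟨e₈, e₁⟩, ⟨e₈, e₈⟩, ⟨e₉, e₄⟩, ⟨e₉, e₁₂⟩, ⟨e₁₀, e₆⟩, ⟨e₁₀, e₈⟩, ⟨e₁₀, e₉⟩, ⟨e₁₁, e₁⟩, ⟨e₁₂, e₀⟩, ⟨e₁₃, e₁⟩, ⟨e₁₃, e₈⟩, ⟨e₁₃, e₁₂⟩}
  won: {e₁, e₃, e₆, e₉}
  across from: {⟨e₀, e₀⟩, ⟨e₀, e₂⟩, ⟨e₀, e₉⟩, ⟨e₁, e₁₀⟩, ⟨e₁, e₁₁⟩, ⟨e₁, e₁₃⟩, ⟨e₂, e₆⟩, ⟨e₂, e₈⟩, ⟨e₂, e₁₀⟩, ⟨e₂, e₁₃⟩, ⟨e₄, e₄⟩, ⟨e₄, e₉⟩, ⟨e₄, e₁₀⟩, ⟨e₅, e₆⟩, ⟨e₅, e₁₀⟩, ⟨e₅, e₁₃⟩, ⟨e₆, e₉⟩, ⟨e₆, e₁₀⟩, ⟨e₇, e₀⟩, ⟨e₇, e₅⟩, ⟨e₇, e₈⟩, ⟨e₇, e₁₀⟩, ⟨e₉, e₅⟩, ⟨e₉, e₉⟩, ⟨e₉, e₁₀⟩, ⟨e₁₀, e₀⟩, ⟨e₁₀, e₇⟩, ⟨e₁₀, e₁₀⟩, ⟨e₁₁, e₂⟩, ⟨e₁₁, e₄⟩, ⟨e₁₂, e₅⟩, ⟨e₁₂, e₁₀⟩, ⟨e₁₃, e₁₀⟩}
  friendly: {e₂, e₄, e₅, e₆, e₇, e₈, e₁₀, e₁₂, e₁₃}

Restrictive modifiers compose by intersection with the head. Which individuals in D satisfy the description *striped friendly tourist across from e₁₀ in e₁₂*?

{e₅, e₆}

⟦across from e₁₀⟧ = {x : ⟨x, e₁₀⟩ ∈ ⟦across from⟧} = {e₁, e₂, e₄, e₅, e₆, e₇, e₉, e₁₀, e₁₂, e₁₃}
⟦in e₁₂⟧ = {x : ⟨x, e₁₂⟩ ∈ ⟦in⟧} = {e₁, e₃, e₅, e₆, e₉, e₁₃}
⟦tourist⟧ = {e₀, e₁, e₂, e₄, e₅, e₆, e₈, e₉, e₁₀, e₁₁, e₁₃}
… ∩ ⟦across from e₁₀⟧ = {e₀, e₁, e₂, e₄, e₅, e₆, e₈, e₉, e₁₀, e₁₁, e₁₃} ∩ {e₁, e₂, e₄, e₅, e₆, e₇, e₉, e₁₀, e₁₂, e₁₃} = {e₁, e₂, e₄, e₅, e₆, e₉, e₁₀, e₁₃}
… ∩ ⟦in e₁₂⟧ = {e₁, e₂, e₄, e₅, e₆, e₉, e₁₀, e₁₃} ∩ {e₁, e₃, e₅, e₆, e₉, e₁₃} = {e₁, e₅, e₆, e₉, e₁₃}
… ∩ ⟦striped⟧ = {e₁, e₅, e₆, e₉, e₁₃} ∩ {e₁, e₂, e₃, e₄, e₅, e₆, e₉, e₁₁} = {e₁, e₅, e₆, e₉}
… ∩ ⟦friendly⟧ = {e₁, e₅, e₆, e₉} ∩ {e₂, e₄, e₅, e₆, e₇, e₈, e₁₀, e₁₂, e₁₃} = {e₅, e₆}
So ⟦striped friendly tourist across from e₁₀ in e₁₂⟧ = {e₅, e₆}.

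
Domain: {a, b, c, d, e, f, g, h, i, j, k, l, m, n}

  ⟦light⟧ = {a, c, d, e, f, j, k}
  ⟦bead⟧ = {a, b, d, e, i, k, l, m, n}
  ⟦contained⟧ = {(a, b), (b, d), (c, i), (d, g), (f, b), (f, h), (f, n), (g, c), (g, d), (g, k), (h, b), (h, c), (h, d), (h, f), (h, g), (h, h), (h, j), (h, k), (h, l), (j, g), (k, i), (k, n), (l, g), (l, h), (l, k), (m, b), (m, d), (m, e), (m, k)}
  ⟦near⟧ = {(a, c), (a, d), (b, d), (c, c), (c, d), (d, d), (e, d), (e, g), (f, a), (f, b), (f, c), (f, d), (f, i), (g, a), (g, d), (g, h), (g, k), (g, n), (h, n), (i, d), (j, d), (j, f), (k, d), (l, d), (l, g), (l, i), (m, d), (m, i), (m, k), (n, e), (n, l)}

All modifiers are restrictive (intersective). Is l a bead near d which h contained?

yes

⟦near d⟧ = {x : ⟨x, d⟩ ∈ ⟦near⟧} = {a, b, c, d, e, f, g, i, j, k, l, m}
⟦which h contained⟧ = {x : ⟨h, x⟩ ∈ ⟦contained⟧} = {b, c, d, f, g, h, j, k, l}
⟦bead⟧ = {a, b, d, e, i, k, l, m, n}
… ∩ ⟦near d⟧ = {a, b, d, e, i, k, l, m, n} ∩ {a, b, c, d, e, f, g, i, j, k, l, m} = {a, b, d, e, i, k, l, m}
… ∩ ⟦which h contained⟧ = {a, b, d, e, i, k, l, m} ∩ {b, c, d, f, g, h, j, k, l} = {b, d, k, l}
⟦bead near d which h contained⟧ = {b, d, k, l}; l ∈ this set.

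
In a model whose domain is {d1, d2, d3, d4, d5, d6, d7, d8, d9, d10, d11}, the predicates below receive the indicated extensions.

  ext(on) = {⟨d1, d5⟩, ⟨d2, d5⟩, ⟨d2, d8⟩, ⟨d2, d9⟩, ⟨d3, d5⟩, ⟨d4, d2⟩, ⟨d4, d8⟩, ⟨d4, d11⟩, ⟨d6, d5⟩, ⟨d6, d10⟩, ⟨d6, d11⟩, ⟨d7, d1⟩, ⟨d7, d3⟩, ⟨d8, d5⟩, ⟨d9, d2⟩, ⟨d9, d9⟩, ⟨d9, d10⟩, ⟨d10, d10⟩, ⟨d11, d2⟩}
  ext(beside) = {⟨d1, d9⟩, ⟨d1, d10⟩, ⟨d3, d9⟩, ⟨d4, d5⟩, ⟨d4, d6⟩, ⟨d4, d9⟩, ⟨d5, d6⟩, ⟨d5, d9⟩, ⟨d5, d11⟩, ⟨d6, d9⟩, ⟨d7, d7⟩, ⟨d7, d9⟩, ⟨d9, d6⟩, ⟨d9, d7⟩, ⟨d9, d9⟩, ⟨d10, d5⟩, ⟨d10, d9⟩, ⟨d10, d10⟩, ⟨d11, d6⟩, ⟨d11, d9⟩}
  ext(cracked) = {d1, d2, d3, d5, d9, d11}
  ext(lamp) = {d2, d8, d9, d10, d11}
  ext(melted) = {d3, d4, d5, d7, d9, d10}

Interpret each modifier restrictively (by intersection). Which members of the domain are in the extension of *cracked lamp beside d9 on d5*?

{}

⟦beside d9⟧ = {x : ⟨x, d9⟩ ∈ ⟦beside⟧} = {d1, d3, d4, d5, d6, d7, d9, d10, d11}
⟦on d5⟧ = {x : ⟨x, d5⟩ ∈ ⟦on⟧} = {d1, d2, d3, d6, d8}
⟦lamp⟧ = {d2, d8, d9, d10, d11}
… ∩ ⟦beside d9⟧ = {d2, d8, d9, d10, d11} ∩ {d1, d3, d4, d5, d6, d7, d9, d10, d11} = {d9, d10, d11}
… ∩ ⟦on d5⟧ = {d9, d10, d11} ∩ {d1, d2, d3, d6, d8} = ∅
… ∩ ⟦cracked⟧ = ∅ ∩ {d1, d2, d3, d5, d9, d11} = ∅
So ⟦cracked lamp beside d9 on d5⟧ = {}.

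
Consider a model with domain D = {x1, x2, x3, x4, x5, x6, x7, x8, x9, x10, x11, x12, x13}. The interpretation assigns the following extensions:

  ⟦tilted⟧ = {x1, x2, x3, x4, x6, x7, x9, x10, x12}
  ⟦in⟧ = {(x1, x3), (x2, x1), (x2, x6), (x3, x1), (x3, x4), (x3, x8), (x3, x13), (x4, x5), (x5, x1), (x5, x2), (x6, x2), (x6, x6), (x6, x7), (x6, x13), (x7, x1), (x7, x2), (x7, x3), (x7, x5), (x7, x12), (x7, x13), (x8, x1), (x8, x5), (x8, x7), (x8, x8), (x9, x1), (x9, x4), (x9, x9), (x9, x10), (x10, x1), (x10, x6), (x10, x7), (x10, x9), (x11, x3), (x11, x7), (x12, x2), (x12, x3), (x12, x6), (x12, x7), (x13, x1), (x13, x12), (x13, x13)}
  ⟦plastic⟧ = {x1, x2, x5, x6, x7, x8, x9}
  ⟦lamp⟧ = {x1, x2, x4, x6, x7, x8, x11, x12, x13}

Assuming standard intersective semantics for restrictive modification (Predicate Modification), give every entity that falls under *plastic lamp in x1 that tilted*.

⟦in x1⟧ = {x : ⟨x, x1⟩ ∈ ⟦in⟧} = {x2, x3, x5, x7, x8, x9, x10, x13}
⟦that tilted⟧ = ⟦tilted⟧ = {x1, x2, x3, x4, x6, x7, x9, x10, x12}
⟦lamp⟧ = {x1, x2, x4, x6, x7, x8, x11, x12, x13}
… ∩ ⟦in x1⟧ = {x1, x2, x4, x6, x7, x8, x11, x12, x13} ∩ {x2, x3, x5, x7, x8, x9, x10, x13} = {x2, x7, x8, x13}
… ∩ ⟦that tilted⟧ = {x2, x7, x8, x13} ∩ {x1, x2, x3, x4, x6, x7, x9, x10, x12} = {x2, x7}
… ∩ ⟦plastic⟧ = {x2, x7} ∩ {x1, x2, x5, x6, x7, x8, x9} = {x2, x7}
So ⟦plastic lamp in x1 that tilted⟧ = {x2, x7}.

{x2, x7}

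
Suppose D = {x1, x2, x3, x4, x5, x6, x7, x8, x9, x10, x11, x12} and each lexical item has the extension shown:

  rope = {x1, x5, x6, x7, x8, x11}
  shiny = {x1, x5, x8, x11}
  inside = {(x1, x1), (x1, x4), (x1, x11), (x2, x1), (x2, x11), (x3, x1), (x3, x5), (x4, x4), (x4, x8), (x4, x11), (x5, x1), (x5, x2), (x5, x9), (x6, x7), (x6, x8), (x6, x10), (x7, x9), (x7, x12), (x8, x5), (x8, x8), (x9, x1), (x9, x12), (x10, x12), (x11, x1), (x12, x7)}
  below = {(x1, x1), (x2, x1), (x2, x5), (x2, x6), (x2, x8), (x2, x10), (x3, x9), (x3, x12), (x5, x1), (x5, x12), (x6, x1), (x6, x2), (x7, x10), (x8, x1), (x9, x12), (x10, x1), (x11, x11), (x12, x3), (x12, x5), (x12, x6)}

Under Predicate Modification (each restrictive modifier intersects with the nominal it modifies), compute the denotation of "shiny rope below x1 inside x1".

⟦below x1⟧ = {x : ⟨x, x1⟩ ∈ ⟦below⟧} = {x1, x2, x5, x6, x8, x10}
⟦inside x1⟧ = {x : ⟨x, x1⟩ ∈ ⟦inside⟧} = {x1, x2, x3, x5, x9, x11}
⟦rope⟧ = {x1, x5, x6, x7, x8, x11}
… ∩ ⟦below x1⟧ = {x1, x5, x6, x7, x8, x11} ∩ {x1, x2, x5, x6, x8, x10} = {x1, x5, x6, x8}
… ∩ ⟦inside x1⟧ = {x1, x5, x6, x8} ∩ {x1, x2, x3, x5, x9, x11} = {x1, x5}
… ∩ ⟦shiny⟧ = {x1, x5} ∩ {x1, x5, x8, x11} = {x1, x5}
So ⟦shiny rope below x1 inside x1⟧ = {x1, x5}.

{x1, x5}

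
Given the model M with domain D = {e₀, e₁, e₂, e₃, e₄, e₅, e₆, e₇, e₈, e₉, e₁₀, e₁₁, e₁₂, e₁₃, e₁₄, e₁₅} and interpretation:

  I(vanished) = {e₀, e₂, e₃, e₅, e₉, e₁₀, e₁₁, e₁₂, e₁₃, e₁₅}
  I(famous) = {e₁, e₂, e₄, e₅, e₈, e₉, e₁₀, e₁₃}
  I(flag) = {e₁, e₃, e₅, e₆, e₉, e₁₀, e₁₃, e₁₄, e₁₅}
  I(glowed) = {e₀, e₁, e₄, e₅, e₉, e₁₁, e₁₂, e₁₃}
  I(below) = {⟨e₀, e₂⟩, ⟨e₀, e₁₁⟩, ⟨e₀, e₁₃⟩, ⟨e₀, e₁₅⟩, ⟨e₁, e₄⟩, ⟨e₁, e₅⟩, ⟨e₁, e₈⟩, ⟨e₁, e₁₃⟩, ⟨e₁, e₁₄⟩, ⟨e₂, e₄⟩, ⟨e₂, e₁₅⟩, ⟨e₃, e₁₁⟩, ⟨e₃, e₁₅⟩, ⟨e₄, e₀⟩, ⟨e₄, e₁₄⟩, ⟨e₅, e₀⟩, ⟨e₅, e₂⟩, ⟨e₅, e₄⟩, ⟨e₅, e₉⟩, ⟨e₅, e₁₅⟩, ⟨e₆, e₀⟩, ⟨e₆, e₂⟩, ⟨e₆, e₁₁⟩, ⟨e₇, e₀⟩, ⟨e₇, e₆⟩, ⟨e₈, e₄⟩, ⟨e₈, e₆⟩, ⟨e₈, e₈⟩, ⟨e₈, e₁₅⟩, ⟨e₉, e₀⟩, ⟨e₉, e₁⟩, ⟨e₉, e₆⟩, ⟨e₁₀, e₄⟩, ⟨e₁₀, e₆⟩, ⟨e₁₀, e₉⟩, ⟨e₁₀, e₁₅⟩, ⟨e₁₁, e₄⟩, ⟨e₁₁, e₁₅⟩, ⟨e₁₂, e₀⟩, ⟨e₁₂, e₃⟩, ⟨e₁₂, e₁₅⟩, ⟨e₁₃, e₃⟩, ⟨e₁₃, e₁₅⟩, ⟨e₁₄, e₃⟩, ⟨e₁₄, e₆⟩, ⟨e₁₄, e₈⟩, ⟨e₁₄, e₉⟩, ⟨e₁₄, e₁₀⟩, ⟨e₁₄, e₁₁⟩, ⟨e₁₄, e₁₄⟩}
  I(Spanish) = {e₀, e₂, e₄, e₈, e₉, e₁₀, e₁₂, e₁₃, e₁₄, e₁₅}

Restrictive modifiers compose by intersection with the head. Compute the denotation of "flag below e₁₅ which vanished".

⟦below e₁₅⟧ = {x : ⟨x, e₁₅⟩ ∈ ⟦below⟧} = {e₀, e₂, e₃, e₅, e₈, e₁₀, e₁₁, e₁₂, e₁₃}
⟦which vanished⟧ = ⟦vanished⟧ = {e₀, e₂, e₃, e₅, e₉, e₁₀, e₁₁, e₁₂, e₁₃, e₁₅}
⟦flag⟧ = {e₁, e₃, e₅, e₆, e₉, e₁₀, e₁₃, e₁₄, e₁₅}
… ∩ ⟦below e₁₅⟧ = {e₁, e₃, e₅, e₆, e₉, e₁₀, e₁₃, e₁₄, e₁₅} ∩ {e₀, e₂, e₃, e₅, e₈, e₁₀, e₁₁, e₁₂, e₁₃} = {e₃, e₅, e₁₀, e₁₃}
… ∩ ⟦which vanished⟧ = {e₃, e₅, e₁₀, e₁₃} ∩ {e₀, e₂, e₃, e₅, e₉, e₁₀, e₁₁, e₁₂, e₁₃, e₁₅} = {e₃, e₅, e₁₀, e₁₃}
So ⟦flag below e₁₅ which vanished⟧ = {e₃, e₅, e₁₀, e₁₃}.

{e₃, e₅, e₁₀, e₁₃}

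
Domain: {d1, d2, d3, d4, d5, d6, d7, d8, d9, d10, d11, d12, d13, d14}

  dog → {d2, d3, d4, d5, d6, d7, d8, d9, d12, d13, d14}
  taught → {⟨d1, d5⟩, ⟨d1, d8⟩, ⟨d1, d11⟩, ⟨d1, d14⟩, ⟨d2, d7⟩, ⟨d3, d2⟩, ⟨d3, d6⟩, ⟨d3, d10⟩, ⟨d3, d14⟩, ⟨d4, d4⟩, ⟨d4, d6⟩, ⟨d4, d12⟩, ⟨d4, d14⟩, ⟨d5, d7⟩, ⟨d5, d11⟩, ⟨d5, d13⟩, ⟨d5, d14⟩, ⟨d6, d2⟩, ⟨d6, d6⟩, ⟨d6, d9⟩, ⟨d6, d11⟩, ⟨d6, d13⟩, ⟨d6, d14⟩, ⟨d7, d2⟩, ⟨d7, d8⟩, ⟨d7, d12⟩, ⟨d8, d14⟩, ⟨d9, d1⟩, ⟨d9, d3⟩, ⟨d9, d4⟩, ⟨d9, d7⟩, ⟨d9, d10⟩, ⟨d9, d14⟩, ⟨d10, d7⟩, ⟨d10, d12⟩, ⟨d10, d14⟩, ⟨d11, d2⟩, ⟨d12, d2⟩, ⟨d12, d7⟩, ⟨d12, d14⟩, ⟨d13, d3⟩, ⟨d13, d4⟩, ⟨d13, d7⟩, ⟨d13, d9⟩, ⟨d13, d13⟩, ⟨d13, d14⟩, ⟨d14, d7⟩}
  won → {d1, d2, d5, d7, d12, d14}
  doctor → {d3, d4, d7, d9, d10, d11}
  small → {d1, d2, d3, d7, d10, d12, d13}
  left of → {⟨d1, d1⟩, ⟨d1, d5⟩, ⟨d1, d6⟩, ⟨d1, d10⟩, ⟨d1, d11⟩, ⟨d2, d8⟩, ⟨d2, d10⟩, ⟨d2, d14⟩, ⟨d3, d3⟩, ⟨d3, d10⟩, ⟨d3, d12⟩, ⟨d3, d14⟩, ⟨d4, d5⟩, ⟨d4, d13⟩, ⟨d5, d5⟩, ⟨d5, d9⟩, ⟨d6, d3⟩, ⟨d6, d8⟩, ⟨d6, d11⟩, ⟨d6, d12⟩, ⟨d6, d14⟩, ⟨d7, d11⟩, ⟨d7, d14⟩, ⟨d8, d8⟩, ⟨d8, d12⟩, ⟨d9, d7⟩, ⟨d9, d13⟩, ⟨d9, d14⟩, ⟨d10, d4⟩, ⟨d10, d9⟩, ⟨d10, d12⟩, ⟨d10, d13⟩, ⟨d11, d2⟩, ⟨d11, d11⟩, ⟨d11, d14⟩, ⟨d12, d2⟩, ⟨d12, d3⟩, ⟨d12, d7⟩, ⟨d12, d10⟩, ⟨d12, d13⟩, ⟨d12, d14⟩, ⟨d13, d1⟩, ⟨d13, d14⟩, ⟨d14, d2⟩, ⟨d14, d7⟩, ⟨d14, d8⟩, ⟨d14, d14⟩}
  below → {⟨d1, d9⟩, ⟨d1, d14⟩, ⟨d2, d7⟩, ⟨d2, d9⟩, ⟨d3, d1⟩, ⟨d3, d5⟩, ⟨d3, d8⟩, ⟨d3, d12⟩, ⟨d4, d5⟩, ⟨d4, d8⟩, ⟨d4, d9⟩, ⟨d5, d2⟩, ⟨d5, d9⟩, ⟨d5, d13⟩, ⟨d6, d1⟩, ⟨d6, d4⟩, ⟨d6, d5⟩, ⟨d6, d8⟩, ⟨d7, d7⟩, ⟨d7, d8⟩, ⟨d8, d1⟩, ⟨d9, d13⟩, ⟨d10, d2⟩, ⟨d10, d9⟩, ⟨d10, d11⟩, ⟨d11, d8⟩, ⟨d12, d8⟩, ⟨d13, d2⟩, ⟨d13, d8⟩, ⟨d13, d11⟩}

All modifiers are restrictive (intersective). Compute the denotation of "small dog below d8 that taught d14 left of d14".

{d3, d12, d13}

⟦below d8⟧ = {x : ⟨x, d8⟩ ∈ ⟦below⟧} = {d3, d4, d6, d7, d11, d12, d13}
⟦that taught d14⟧ = {x : ⟨x, d14⟩ ∈ ⟦taught⟧} = {d1, d3, d4, d5, d6, d8, d9, d10, d12, d13}
⟦left of d14⟧ = {x : ⟨x, d14⟩ ∈ ⟦left of⟧} = {d2, d3, d6, d7, d9, d11, d12, d13, d14}
⟦dog⟧ = {d2, d3, d4, d5, d6, d7, d8, d9, d12, d13, d14}
… ∩ ⟦below d8⟧ = {d2, d3, d4, d5, d6, d7, d8, d9, d12, d13, d14} ∩ {d3, d4, d6, d7, d11, d12, d13} = {d3, d4, d6, d7, d12, d13}
… ∩ ⟦that taught d14⟧ = {d3, d4, d6, d7, d12, d13} ∩ {d1, d3, d4, d5, d6, d8, d9, d10, d12, d13} = {d3, d4, d6, d12, d13}
… ∩ ⟦left of d14⟧ = {d3, d4, d6, d12, d13} ∩ {d2, d3, d6, d7, d9, d11, d12, d13, d14} = {d3, d6, d12, d13}
… ∩ ⟦small⟧ = {d3, d6, d12, d13} ∩ {d1, d2, d3, d7, d10, d12, d13} = {d3, d12, d13}
So ⟦small dog below d8 that taught d14 left of d14⟧ = {d3, d12, d13}.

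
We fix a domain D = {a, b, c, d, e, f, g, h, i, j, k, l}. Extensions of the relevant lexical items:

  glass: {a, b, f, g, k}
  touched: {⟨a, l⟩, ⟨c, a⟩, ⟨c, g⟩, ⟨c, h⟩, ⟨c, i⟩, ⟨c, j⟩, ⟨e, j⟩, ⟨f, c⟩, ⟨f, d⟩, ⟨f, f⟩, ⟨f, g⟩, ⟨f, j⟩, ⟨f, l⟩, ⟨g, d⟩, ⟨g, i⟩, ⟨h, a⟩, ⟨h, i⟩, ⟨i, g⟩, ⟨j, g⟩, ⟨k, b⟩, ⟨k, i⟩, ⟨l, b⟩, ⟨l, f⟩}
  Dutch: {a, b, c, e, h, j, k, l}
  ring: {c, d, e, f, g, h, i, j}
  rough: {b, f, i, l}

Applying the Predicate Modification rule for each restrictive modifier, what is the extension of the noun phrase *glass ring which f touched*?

⟦which f touched⟧ = {x : ⟨f, x⟩ ∈ ⟦touched⟧} = {c, d, f, g, j, l}
⟦ring⟧ = {c, d, e, f, g, h, i, j}
… ∩ ⟦which f touched⟧ = {c, d, e, f, g, h, i, j} ∩ {c, d, f, g, j, l} = {c, d, f, g, j}
… ∩ ⟦glass⟧ = {c, d, f, g, j} ∩ {a, b, f, g, k} = {f, g}
So ⟦glass ring which f touched⟧ = {f, g}.

{f, g}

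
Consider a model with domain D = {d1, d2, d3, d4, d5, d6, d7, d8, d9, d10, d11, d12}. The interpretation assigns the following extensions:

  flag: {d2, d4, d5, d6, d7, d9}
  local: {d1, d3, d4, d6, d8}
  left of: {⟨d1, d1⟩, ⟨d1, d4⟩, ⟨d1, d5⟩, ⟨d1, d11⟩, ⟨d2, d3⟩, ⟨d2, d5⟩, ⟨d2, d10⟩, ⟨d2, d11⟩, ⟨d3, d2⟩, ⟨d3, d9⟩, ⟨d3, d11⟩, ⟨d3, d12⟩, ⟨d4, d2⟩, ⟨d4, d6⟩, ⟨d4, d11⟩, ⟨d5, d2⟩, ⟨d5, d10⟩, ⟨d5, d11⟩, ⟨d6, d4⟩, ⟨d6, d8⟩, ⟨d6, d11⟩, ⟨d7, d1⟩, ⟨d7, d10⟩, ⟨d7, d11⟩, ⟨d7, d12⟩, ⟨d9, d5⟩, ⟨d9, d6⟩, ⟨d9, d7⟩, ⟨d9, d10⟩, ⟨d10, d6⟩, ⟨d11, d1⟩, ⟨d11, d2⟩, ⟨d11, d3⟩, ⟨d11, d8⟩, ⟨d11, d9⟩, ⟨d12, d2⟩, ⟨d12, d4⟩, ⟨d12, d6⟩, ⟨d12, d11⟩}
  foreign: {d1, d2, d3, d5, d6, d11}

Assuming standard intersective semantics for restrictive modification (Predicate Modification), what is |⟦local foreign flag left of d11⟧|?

1

⟦left of d11⟧ = {x : ⟨x, d11⟩ ∈ ⟦left of⟧} = {d1, d2, d3, d4, d5, d6, d7, d12}
⟦flag⟧ = {d2, d4, d5, d6, d7, d9}
… ∩ ⟦left of d11⟧ = {d2, d4, d5, d6, d7, d9} ∩ {d1, d2, d3, d4, d5, d6, d7, d12} = {d2, d4, d5, d6, d7}
… ∩ ⟦local⟧ = {d2, d4, d5, d6, d7} ∩ {d1, d3, d4, d6, d8} = {d4, d6}
… ∩ ⟦foreign⟧ = {d4, d6} ∩ {d1, d2, d3, d5, d6, d11} = {d6}
⟦local foreign flag left of d11⟧ = {d6}, so the cardinality is 1.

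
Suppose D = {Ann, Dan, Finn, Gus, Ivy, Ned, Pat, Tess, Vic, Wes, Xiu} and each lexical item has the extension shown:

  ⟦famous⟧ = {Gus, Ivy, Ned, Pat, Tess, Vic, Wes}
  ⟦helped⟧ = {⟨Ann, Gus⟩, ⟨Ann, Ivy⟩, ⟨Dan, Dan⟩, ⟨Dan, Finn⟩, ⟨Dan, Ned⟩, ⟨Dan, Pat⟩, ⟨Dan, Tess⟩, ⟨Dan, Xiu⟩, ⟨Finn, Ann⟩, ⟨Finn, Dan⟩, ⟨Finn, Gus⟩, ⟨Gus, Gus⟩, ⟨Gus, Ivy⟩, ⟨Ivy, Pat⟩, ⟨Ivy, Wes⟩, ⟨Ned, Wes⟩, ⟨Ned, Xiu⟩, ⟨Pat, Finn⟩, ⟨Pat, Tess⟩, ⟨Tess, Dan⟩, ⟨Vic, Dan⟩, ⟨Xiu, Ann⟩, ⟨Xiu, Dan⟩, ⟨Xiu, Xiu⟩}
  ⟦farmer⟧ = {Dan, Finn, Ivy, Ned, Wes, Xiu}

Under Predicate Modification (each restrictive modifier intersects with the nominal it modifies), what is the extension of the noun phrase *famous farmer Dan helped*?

{Ned}

⟦Dan helped⟧ = {x : ⟨Dan, x⟩ ∈ ⟦helped⟧} = {Dan, Finn, Ned, Pat, Tess, Xiu}
⟦farmer⟧ = {Dan, Finn, Ivy, Ned, Wes, Xiu}
… ∩ ⟦Dan helped⟧ = {Dan, Finn, Ivy, Ned, Wes, Xiu} ∩ {Dan, Finn, Ned, Pat, Tess, Xiu} = {Dan, Finn, Ned, Xiu}
… ∩ ⟦famous⟧ = {Dan, Finn, Ned, Xiu} ∩ {Gus, Ivy, Ned, Pat, Tess, Vic, Wes} = {Ned}
So ⟦famous farmer Dan helped⟧ = {Ned}.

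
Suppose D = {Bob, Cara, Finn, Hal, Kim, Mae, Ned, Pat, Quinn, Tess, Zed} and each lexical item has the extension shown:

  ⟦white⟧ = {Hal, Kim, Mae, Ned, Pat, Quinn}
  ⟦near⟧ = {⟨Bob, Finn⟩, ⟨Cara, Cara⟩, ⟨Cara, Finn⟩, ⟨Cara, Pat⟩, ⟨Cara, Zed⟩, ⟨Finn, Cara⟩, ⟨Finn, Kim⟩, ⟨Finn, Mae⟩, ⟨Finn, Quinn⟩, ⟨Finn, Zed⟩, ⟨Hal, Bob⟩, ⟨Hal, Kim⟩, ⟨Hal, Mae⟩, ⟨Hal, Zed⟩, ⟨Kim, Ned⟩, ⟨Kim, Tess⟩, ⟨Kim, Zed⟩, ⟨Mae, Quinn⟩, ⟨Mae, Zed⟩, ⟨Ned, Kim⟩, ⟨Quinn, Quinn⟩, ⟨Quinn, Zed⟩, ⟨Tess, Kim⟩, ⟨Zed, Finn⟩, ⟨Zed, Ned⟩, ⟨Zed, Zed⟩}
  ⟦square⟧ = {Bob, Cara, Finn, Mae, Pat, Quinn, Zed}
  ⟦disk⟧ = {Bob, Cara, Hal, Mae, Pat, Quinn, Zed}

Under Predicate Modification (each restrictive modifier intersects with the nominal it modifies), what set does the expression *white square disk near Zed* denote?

{Mae, Quinn}

⟦near Zed⟧ = {x : ⟨x, Zed⟩ ∈ ⟦near⟧} = {Cara, Finn, Hal, Kim, Mae, Quinn, Zed}
⟦disk⟧ = {Bob, Cara, Hal, Mae, Pat, Quinn, Zed}
… ∩ ⟦near Zed⟧ = {Bob, Cara, Hal, Mae, Pat, Quinn, Zed} ∩ {Cara, Finn, Hal, Kim, Mae, Quinn, Zed} = {Cara, Hal, Mae, Quinn, Zed}
… ∩ ⟦white⟧ = {Cara, Hal, Mae, Quinn, Zed} ∩ {Hal, Kim, Mae, Ned, Pat, Quinn} = {Hal, Mae, Quinn}
… ∩ ⟦square⟧ = {Hal, Mae, Quinn} ∩ {Bob, Cara, Finn, Mae, Pat, Quinn, Zed} = {Mae, Quinn}
So ⟦white square disk near Zed⟧ = {Mae, Quinn}.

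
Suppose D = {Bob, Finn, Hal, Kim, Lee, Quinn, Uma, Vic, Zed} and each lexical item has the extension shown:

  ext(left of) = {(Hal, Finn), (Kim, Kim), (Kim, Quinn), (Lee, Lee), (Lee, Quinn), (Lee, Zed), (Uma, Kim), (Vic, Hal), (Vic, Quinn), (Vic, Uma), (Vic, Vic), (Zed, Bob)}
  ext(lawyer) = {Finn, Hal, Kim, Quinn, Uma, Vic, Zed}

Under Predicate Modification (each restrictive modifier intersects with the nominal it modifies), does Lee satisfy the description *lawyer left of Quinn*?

no

⟦left of Quinn⟧ = {x : ⟨x, Quinn⟩ ∈ ⟦left of⟧} = {Kim, Lee, Vic}
⟦lawyer⟧ = {Finn, Hal, Kim, Quinn, Uma, Vic, Zed}
… ∩ ⟦left of Quinn⟧ = {Finn, Hal, Kim, Quinn, Uma, Vic, Zed} ∩ {Kim, Lee, Vic} = {Kim, Vic}
⟦lawyer left of Quinn⟧ = {Kim, Vic}; Lee ∉ this set.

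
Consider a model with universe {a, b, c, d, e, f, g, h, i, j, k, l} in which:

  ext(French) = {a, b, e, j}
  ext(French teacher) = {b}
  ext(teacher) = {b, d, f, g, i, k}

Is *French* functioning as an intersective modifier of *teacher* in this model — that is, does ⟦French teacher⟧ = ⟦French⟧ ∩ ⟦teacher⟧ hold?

yes

⟦French⟧ ∩ ⟦teacher⟧ = {a, b, e, j} ∩ {b, d, f, g, i, k} = {b}
Observed ⟦French teacher⟧ = {b}.
These coincide, so the modifier is intersective here.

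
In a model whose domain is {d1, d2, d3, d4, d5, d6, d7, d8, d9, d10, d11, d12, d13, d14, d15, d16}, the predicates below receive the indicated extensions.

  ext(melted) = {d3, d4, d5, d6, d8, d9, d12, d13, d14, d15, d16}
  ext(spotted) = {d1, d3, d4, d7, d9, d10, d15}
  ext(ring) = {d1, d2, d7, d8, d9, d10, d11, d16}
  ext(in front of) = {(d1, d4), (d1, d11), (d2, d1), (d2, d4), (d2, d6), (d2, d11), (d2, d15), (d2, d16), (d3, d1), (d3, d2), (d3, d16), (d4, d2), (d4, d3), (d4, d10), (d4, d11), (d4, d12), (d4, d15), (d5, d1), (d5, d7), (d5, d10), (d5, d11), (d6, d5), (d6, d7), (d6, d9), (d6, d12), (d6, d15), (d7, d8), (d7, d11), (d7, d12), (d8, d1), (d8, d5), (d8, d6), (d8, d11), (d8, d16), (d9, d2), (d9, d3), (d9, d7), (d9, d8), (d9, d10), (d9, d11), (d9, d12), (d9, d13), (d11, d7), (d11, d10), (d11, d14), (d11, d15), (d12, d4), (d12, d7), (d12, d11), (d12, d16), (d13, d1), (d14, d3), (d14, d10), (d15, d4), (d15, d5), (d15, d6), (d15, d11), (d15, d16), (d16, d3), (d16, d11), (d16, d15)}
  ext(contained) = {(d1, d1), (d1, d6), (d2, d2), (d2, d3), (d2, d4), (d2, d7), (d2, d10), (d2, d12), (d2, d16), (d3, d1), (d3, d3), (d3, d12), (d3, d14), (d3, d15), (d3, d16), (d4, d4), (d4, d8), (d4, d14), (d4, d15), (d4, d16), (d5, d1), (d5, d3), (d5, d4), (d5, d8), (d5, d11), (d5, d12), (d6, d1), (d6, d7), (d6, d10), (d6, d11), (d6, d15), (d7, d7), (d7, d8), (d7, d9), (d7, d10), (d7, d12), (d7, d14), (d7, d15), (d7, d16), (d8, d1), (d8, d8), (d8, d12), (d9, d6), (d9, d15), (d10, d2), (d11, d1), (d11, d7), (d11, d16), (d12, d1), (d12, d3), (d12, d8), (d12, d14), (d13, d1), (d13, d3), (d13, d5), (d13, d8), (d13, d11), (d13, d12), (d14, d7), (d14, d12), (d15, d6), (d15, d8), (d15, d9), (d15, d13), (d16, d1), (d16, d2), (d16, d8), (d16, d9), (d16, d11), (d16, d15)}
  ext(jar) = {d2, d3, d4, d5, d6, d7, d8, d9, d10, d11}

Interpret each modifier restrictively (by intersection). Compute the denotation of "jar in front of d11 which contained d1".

{d5, d8}

⟦in front of d11⟧ = {x : ⟨x, d11⟩ ∈ ⟦in front of⟧} = {d1, d2, d4, d5, d7, d8, d9, d12, d15, d16}
⟦which contained d1⟧ = {x : ⟨x, d1⟩ ∈ ⟦contained⟧} = {d1, d3, d5, d6, d8, d11, d12, d13, d16}
⟦jar⟧ = {d2, d3, d4, d5, d6, d7, d8, d9, d10, d11}
… ∩ ⟦in front of d11⟧ = {d2, d3, d4, d5, d6, d7, d8, d9, d10, d11} ∩ {d1, d2, d4, d5, d7, d8, d9, d12, d15, d16} = {d2, d4, d5, d7, d8, d9}
… ∩ ⟦which contained d1⟧ = {d2, d4, d5, d7, d8, d9} ∩ {d1, d3, d5, d6, d8, d11, d12, d13, d16} = {d5, d8}
So ⟦jar in front of d11 which contained d1⟧ = {d5, d8}.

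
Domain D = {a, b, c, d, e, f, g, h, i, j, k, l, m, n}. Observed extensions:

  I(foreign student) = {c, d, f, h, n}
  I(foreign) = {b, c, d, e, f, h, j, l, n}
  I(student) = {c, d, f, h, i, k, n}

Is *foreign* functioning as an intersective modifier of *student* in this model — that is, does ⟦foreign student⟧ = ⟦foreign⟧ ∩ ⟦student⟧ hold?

yes

⟦foreign⟧ ∩ ⟦student⟧ = {b, c, d, e, f, h, j, l, n} ∩ {c, d, f, h, i, k, n} = {c, d, f, h, n}
Observed ⟦foreign student⟧ = {c, d, f, h, n}.
These coincide, so the modifier is intersective here.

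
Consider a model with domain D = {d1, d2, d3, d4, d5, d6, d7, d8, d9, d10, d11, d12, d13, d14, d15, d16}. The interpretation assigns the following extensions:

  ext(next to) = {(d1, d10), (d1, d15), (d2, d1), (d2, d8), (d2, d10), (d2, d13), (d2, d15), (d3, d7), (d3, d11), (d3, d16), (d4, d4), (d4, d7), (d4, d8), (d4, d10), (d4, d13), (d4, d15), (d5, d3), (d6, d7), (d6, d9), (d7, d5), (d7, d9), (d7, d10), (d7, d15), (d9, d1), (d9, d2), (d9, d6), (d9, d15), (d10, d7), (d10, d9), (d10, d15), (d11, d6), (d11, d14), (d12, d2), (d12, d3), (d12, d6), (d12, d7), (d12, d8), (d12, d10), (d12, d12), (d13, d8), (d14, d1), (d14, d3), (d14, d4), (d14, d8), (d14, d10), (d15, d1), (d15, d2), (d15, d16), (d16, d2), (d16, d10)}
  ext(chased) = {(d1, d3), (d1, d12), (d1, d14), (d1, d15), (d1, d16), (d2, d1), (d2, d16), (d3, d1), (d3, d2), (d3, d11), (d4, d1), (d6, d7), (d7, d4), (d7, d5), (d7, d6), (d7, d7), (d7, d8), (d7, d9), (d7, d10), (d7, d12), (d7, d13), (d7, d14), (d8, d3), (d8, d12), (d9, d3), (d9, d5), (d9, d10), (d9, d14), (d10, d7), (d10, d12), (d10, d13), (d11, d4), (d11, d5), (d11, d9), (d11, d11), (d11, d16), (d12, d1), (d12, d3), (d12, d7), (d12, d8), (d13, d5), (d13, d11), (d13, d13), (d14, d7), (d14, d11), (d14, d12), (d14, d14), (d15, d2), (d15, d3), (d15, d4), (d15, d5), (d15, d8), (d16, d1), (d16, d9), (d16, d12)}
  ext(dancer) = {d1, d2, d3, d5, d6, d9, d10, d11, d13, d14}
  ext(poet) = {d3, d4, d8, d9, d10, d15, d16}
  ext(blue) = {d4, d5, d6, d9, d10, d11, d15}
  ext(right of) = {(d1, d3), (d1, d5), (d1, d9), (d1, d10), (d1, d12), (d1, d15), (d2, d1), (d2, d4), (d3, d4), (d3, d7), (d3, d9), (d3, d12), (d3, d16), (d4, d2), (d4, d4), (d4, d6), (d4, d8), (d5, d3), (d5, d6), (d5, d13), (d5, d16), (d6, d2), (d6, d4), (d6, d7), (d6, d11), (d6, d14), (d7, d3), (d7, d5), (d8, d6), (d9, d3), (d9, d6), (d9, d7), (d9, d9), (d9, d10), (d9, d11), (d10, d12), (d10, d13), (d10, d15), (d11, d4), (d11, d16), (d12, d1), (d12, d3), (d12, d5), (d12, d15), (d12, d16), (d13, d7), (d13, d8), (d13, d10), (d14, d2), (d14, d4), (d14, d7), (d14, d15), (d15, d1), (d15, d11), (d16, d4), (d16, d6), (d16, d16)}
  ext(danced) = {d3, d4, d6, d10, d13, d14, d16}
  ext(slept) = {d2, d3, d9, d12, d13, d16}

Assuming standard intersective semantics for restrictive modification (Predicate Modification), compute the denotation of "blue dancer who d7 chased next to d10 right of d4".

⟦who d7 chased⟧ = {x : ⟨d7, x⟩ ∈ ⟦chased⟧} = {d4, d5, d6, d7, d8, d9, d10, d12, d13, d14}
⟦next to d10⟧ = {x : ⟨x, d10⟩ ∈ ⟦next to⟧} = {d1, d2, d4, d7, d12, d14, d16}
⟦right of d4⟧ = {x : ⟨x, d4⟩ ∈ ⟦right of⟧} = {d2, d3, d4, d6, d11, d14, d16}
⟦dancer⟧ = {d1, d2, d3, d5, d6, d9, d10, d11, d13, d14}
… ∩ ⟦who d7 chased⟧ = {d1, d2, d3, d5, d6, d9, d10, d11, d13, d14} ∩ {d4, d5, d6, d7, d8, d9, d10, d12, d13, d14} = {d5, d6, d9, d10, d13, d14}
… ∩ ⟦next to d10⟧ = {d5, d6, d9, d10, d13, d14} ∩ {d1, d2, d4, d7, d12, d14, d16} = {d14}
… ∩ ⟦right of d4⟧ = {d14} ∩ {d2, d3, d4, d6, d11, d14, d16} = {d14}
… ∩ ⟦blue⟧ = {d14} ∩ {d4, d5, d6, d9, d10, d11, d15} = ∅
So ⟦blue dancer who d7 chased next to d10 right of d4⟧ = {}.

{}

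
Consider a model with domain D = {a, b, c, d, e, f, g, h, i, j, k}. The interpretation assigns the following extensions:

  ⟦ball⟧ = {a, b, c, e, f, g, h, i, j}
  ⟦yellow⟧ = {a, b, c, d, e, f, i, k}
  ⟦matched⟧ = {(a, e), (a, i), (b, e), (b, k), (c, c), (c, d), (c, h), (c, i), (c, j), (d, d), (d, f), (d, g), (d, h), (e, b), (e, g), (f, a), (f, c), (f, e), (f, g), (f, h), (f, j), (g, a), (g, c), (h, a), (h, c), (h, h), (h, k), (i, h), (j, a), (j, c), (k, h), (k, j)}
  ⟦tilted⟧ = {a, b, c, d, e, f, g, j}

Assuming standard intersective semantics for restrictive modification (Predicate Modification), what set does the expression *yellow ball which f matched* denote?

⟦which f matched⟧ = {x : ⟨f, x⟩ ∈ ⟦matched⟧} = {a, c, e, g, h, j}
⟦ball⟧ = {a, b, c, e, f, g, h, i, j}
… ∩ ⟦which f matched⟧ = {a, b, c, e, f, g, h, i, j} ∩ {a, c, e, g, h, j} = {a, c, e, g, h, j}
… ∩ ⟦yellow⟧ = {a, c, e, g, h, j} ∩ {a, b, c, d, e, f, i, k} = {a, c, e}
So ⟦yellow ball which f matched⟧ = {a, c, e}.

{a, c, e}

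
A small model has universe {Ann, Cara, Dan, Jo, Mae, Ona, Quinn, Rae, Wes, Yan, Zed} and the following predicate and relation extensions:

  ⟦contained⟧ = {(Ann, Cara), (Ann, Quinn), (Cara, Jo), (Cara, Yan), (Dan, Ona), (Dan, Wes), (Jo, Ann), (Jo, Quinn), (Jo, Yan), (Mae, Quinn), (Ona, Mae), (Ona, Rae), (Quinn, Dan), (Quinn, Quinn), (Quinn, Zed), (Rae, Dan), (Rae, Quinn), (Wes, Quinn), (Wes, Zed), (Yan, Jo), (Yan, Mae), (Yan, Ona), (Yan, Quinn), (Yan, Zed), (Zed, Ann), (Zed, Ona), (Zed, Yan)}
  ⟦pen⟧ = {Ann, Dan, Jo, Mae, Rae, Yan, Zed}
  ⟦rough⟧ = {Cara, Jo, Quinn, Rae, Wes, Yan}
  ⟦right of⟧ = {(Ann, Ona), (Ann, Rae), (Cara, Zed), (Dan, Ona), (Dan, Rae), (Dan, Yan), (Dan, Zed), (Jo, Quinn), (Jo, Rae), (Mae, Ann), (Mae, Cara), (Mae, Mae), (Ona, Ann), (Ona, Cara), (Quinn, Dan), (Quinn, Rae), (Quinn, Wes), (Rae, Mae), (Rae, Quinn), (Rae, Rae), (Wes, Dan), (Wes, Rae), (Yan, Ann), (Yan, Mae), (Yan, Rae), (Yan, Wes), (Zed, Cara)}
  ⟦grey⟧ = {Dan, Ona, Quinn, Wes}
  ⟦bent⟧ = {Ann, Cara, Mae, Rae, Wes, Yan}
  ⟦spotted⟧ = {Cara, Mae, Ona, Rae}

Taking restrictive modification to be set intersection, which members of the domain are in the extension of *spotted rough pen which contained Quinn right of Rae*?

⟦which contained Quinn⟧ = {x : ⟨x, Quinn⟩ ∈ ⟦contained⟧} = {Ann, Jo, Mae, Quinn, Rae, Wes, Yan}
⟦right of Rae⟧ = {x : ⟨x, Rae⟩ ∈ ⟦right of⟧} = {Ann, Dan, Jo, Quinn, Rae, Wes, Yan}
⟦pen⟧ = {Ann, Dan, Jo, Mae, Rae, Yan, Zed}
… ∩ ⟦which contained Quinn⟧ = {Ann, Dan, Jo, Mae, Rae, Yan, Zed} ∩ {Ann, Jo, Mae, Quinn, Rae, Wes, Yan} = {Ann, Jo, Mae, Rae, Yan}
… ∩ ⟦right of Rae⟧ = {Ann, Jo, Mae, Rae, Yan} ∩ {Ann, Dan, Jo, Quinn, Rae, Wes, Yan} = {Ann, Jo, Rae, Yan}
… ∩ ⟦spotted⟧ = {Ann, Jo, Rae, Yan} ∩ {Cara, Mae, Ona, Rae} = {Rae}
… ∩ ⟦rough⟧ = {Rae} ∩ {Cara, Jo, Quinn, Rae, Wes, Yan} = {Rae}
So ⟦spotted rough pen which contained Quinn right of Rae⟧ = {Rae}.

{Rae}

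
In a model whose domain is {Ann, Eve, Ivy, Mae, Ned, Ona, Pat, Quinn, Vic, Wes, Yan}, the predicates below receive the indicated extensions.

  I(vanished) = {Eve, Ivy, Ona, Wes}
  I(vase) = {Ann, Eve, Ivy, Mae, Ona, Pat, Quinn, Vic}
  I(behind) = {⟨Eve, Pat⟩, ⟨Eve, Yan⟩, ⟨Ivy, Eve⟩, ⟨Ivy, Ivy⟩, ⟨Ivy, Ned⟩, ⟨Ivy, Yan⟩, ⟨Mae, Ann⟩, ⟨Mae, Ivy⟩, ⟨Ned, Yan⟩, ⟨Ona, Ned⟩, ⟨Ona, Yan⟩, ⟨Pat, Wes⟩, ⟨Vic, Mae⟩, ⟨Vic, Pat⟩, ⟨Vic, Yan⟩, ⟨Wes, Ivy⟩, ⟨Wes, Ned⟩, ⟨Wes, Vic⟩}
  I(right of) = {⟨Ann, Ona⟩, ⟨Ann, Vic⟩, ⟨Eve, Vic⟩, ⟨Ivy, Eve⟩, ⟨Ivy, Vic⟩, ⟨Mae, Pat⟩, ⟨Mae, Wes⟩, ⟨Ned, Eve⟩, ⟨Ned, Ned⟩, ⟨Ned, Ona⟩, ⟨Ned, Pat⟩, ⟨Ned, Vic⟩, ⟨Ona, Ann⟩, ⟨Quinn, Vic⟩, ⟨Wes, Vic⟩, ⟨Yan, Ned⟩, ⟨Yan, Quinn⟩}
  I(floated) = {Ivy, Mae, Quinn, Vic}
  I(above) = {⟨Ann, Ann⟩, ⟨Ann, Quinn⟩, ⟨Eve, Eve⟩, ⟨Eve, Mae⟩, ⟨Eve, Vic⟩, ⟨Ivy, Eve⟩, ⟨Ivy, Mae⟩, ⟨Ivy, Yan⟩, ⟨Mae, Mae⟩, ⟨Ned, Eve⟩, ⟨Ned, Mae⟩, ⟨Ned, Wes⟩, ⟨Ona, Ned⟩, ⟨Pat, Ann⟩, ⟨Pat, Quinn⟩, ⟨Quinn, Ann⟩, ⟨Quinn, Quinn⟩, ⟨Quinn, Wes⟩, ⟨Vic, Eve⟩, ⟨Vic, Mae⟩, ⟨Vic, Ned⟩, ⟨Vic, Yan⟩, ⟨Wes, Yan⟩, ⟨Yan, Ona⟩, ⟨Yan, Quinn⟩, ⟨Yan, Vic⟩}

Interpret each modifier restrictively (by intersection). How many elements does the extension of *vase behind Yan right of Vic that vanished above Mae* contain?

⟦behind Yan⟧ = {x : ⟨x, Yan⟩ ∈ ⟦behind⟧} = {Eve, Ivy, Ned, Ona, Vic}
⟦right of Vic⟧ = {x : ⟨x, Vic⟩ ∈ ⟦right of⟧} = {Ann, Eve, Ivy, Ned, Quinn, Wes}
⟦that vanished⟧ = ⟦vanished⟧ = {Eve, Ivy, Ona, Wes}
⟦above Mae⟧ = {x : ⟨x, Mae⟩ ∈ ⟦above⟧} = {Eve, Ivy, Mae, Ned, Vic}
⟦vase⟧ = {Ann, Eve, Ivy, Mae, Ona, Pat, Quinn, Vic}
… ∩ ⟦behind Yan⟧ = {Ann, Eve, Ivy, Mae, Ona, Pat, Quinn, Vic} ∩ {Eve, Ivy, Ned, Ona, Vic} = {Eve, Ivy, Ona, Vic}
… ∩ ⟦right of Vic⟧ = {Eve, Ivy, Ona, Vic} ∩ {Ann, Eve, Ivy, Ned, Quinn, Wes} = {Eve, Ivy}
… ∩ ⟦that vanished⟧ = {Eve, Ivy} ∩ {Eve, Ivy, Ona, Wes} = {Eve, Ivy}
… ∩ ⟦above Mae⟧ = {Eve, Ivy} ∩ {Eve, Ivy, Mae, Ned, Vic} = {Eve, Ivy}
⟦vase behind Yan right of Vic that vanished above Mae⟧ = {Eve, Ivy}, so the cardinality is 2.

2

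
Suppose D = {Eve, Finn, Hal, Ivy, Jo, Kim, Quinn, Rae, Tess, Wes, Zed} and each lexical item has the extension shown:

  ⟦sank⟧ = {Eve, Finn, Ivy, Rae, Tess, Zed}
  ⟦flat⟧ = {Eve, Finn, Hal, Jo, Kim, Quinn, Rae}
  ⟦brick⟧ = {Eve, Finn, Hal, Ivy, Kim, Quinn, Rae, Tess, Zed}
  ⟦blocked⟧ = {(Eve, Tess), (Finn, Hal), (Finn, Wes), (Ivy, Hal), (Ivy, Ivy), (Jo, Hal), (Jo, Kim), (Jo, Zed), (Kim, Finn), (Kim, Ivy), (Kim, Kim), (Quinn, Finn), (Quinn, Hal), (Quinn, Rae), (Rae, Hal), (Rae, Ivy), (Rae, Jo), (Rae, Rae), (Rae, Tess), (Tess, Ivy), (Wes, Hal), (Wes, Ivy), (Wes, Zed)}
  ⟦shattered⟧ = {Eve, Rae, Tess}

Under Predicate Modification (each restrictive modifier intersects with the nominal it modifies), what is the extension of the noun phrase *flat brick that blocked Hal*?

⟦that blocked Hal⟧ = {x : ⟨x, Hal⟩ ∈ ⟦blocked⟧} = {Finn, Ivy, Jo, Quinn, Rae, Wes}
⟦brick⟧ = {Eve, Finn, Hal, Ivy, Kim, Quinn, Rae, Tess, Zed}
… ∩ ⟦that blocked Hal⟧ = {Eve, Finn, Hal, Ivy, Kim, Quinn, Rae, Tess, Zed} ∩ {Finn, Ivy, Jo, Quinn, Rae, Wes} = {Finn, Ivy, Quinn, Rae}
… ∩ ⟦flat⟧ = {Finn, Ivy, Quinn, Rae} ∩ {Eve, Finn, Hal, Jo, Kim, Quinn, Rae} = {Finn, Quinn, Rae}
So ⟦flat brick that blocked Hal⟧ = {Finn, Quinn, Rae}.

{Finn, Quinn, Rae}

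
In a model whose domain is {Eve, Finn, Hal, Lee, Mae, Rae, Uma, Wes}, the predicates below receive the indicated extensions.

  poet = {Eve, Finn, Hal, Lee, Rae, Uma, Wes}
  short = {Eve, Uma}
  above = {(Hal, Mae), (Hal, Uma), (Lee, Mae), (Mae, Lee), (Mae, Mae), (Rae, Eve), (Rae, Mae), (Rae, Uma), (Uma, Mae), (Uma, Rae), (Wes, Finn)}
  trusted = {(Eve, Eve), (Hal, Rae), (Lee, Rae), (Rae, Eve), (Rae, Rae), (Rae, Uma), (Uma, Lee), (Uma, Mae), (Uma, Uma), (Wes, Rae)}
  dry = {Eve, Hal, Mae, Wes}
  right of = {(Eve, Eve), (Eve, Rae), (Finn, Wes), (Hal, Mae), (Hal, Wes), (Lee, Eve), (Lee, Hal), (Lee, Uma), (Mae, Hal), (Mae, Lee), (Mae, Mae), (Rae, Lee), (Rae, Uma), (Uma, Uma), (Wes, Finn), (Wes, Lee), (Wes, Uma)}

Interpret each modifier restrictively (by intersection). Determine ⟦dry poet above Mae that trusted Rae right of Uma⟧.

∅

⟦above Mae⟧ = {x : ⟨x, Mae⟩ ∈ ⟦above⟧} = {Hal, Lee, Mae, Rae, Uma}
⟦that trusted Rae⟧ = {x : ⟨x, Rae⟩ ∈ ⟦trusted⟧} = {Hal, Lee, Rae, Wes}
⟦right of Uma⟧ = {x : ⟨x, Uma⟩ ∈ ⟦right of⟧} = {Lee, Rae, Uma, Wes}
⟦poet⟧ = {Eve, Finn, Hal, Lee, Rae, Uma, Wes}
… ∩ ⟦above Mae⟧ = {Eve, Finn, Hal, Lee, Rae, Uma, Wes} ∩ {Hal, Lee, Mae, Rae, Uma} = {Hal, Lee, Rae, Uma}
… ∩ ⟦that trusted Rae⟧ = {Hal, Lee, Rae, Uma} ∩ {Hal, Lee, Rae, Wes} = {Hal, Lee, Rae}
… ∩ ⟦right of Uma⟧ = {Hal, Lee, Rae} ∩ {Lee, Rae, Uma, Wes} = {Lee, Rae}
… ∩ ⟦dry⟧ = {Lee, Rae} ∩ {Eve, Hal, Mae, Wes} = ∅
So ⟦dry poet above Mae that trusted Rae right of Uma⟧ = ∅.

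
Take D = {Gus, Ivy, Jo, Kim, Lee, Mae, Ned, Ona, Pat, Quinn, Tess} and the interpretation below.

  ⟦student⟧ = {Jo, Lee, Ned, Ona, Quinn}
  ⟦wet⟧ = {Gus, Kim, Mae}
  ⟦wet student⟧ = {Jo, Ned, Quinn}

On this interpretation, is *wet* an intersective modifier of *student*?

no

⟦wet⟧ ∩ ⟦student⟧ = {Gus, Kim, Mae} ∩ {Jo, Lee, Ned, Ona, Quinn} = ∅
Observed ⟦wet student⟧ = {Jo, Ned, Quinn}.
These differ, so the modifier is not intersective in this model.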